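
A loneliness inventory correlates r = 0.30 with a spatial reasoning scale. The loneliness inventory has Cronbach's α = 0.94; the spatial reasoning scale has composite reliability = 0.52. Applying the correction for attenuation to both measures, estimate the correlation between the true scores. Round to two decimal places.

r_true = r_obs / √(r_xx · r_yy) = 0.30 / √(0.94 × 0.52) = 0.30 / √0.4888 = 0.30 / 0.6991 ≈ 0.43.

0.43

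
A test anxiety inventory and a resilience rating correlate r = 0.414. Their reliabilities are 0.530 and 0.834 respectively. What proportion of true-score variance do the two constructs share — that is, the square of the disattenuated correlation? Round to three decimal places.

0.388

Disattenuated r = 0.414 / √(0.530 × 0.834) = 0.414 / 0.6648 = 0.6227.
Shared true-score variance = 0.6227² = 0.3878 ≈ 0.388.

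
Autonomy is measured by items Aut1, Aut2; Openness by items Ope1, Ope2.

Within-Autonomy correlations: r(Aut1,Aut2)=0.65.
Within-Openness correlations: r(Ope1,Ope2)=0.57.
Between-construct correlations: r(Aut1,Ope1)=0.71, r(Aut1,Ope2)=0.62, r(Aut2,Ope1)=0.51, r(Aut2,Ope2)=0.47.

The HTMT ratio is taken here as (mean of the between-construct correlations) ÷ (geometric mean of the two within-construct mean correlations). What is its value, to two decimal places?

0.95

Mean heterotrait r = 2.31/4 = 0.5775.
Mean within-Aut = 0.65/1 = 0.6500; mean within-Ope = 0.57/1 = 0.5700.
Geometric mean = √(0.6500 × 0.5700) = 0.6087.
HTMT = 0.5775 / 0.6087 = 0.95.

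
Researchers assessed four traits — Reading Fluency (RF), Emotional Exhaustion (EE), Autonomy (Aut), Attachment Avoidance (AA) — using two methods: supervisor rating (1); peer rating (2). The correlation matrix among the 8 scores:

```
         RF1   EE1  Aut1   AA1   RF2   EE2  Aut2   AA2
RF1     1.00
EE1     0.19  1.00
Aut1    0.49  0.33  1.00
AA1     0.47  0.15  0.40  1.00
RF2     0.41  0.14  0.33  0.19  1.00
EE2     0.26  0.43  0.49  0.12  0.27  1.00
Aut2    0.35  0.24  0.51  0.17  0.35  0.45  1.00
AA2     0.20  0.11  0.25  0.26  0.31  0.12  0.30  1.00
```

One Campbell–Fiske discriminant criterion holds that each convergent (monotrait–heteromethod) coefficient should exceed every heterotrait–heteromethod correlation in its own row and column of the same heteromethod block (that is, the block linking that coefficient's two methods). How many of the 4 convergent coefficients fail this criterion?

1

Convergent coefficients and their comparison sets:
RF (methods 1·2): 0.41 vs {0.26, 0.14, 0.35, 0.33, 0.20, 0.19} → pass.
EE (methods 1·2): 0.43 vs {0.14, 0.26, 0.24, 0.49, 0.11, 0.12} → fail.
Aut (methods 1·2): 0.51 vs {0.33, 0.35, 0.49, 0.24, 0.25, 0.17} → pass.
AA (methods 1·2): 0.26 vs {0.19, 0.20, 0.12, 0.11, 0.17, 0.25} → pass.
1 of 4 fail.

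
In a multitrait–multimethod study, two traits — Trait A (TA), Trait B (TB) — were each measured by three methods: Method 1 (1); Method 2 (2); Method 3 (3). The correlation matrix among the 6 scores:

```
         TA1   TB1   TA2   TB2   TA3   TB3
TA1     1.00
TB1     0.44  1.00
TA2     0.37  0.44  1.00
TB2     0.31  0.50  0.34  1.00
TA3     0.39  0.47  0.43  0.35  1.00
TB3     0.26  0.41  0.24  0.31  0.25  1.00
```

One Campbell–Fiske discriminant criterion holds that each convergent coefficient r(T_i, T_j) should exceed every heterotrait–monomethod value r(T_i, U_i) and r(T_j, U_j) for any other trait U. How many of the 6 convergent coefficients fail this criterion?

4

Convergent coefficients and their comparison sets:
TA (methods 1·2): 0.37 vs {0.44, 0.34} → fail.
TA (methods 1·3): 0.39 vs {0.44, 0.25} → fail.
TA (methods 2·3): 0.43 vs {0.34, 0.25} → pass.
TB (methods 1·2): 0.50 vs {0.44, 0.34} → pass.
TB (methods 1·3): 0.41 vs {0.44, 0.25} → fail.
TB (methods 2·3): 0.31 vs {0.34, 0.25} → fail.
4 of 6 fail.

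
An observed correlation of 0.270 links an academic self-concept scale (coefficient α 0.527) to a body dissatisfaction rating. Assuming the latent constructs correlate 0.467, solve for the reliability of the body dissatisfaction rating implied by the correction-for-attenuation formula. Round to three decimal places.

r_true = r_obs / √(r_xx · r_yy) ⇒ 0.467 = 0.270 / √(0.527 · r_yy).
√(0.527 · r_yy) = 0.270 / 0.467 = 0.5782; 0.527 · r_yy = 0.3343; r_yy = 0.3343 / 0.527 ≈ 0.634.

0.634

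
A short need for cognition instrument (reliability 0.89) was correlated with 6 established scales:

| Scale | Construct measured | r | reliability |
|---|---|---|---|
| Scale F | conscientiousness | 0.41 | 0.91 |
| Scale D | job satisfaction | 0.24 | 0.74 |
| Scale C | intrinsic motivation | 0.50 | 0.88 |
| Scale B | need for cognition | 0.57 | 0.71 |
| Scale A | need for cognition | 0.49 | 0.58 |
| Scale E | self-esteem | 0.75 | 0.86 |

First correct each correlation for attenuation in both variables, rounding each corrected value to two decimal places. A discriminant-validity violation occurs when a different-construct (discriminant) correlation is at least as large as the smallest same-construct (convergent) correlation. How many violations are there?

Disattenuated r (r / √(r_scale · r_new)):
  Scale F (disc): 0.41 / √(0.91·0.89) = 0.46
  Scale D (disc): 0.24 / √(0.74·0.89) = 0.30
  Scale C (disc): 0.50 / √(0.88·0.89) = 0.56
  Scale B (conv): 0.57 / √(0.71·0.89) = 0.72
  Scale A (conv): 0.49 / √(0.58·0.89) = 0.68
  Scale E (disc): 0.75 / √(0.86·0.89) = 0.86
Smallest convergent = 0.68. Discriminant values: 0.46, 0.30, 0.56, 0.86; count ≥ 0.68 → 1.

1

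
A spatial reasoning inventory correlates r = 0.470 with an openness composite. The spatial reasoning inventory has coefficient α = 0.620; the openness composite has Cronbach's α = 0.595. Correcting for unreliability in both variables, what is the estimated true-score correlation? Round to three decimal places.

0.774

r_true = r_obs / √(r_xx · r_yy) = 0.470 / √(0.620 × 0.595) = 0.470 / √0.368900 = 0.470 / 0.6074 ≈ 0.774.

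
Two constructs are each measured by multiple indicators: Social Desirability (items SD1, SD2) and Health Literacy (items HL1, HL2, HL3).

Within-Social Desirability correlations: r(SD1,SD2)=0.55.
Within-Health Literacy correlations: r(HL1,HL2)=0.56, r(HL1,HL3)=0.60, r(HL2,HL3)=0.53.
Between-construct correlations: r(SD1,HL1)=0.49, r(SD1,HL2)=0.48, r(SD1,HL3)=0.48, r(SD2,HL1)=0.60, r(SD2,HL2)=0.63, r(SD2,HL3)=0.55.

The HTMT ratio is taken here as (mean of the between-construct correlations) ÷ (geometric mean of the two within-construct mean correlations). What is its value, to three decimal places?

0.967

Between-construct mean = 3.23/6 = 0.5383.
Mean within-SD = 0.55/1 = 0.5500; mean within-HL = 1.69/3 = 0.5633.
Geometric mean = √(0.5500 × 0.5633) = 0.5566.
HTMT = 0.5383 / 0.5566 = 0.967.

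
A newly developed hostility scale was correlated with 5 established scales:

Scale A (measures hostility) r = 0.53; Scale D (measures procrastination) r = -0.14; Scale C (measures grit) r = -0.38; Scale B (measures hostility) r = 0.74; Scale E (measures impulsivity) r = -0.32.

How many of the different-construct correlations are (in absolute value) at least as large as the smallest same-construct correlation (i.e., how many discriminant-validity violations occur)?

0

Convergent (same construct = hostility): Scale A, Scale B.
Smallest convergent = 0.53. Discriminant |r|: 0.14, 0.38, 0.32; count ≥ 0.53 → 0.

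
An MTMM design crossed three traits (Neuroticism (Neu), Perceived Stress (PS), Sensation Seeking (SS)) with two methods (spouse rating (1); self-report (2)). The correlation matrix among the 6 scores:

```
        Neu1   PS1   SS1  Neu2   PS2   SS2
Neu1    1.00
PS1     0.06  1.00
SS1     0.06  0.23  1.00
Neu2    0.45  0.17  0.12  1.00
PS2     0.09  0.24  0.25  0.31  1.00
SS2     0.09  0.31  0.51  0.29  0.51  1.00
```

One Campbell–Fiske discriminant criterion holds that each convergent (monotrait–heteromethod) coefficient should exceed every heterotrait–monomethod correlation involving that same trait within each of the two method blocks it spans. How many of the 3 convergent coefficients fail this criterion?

Convergent coefficients and their comparison sets:
Neu (methods 1·2): 0.45 vs {0.06, 0.31, 0.06, 0.29} → pass.
PS (methods 1·2): 0.24 vs {0.06, 0.31, 0.23, 0.51} → fail.
SS (methods 1·2): 0.51 vs {0.06, 0.29, 0.23, 0.51} → fail.
2 of 3 fail.

2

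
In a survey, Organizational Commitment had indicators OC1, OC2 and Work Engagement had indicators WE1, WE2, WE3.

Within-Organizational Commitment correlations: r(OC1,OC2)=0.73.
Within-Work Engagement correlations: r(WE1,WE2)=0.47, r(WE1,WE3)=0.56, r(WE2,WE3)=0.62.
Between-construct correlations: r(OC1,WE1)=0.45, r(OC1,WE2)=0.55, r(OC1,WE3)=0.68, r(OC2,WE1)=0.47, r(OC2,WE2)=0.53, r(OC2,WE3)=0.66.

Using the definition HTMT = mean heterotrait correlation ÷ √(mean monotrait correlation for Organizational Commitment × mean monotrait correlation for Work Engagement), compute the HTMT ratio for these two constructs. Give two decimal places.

Between-construct mean = 3.34/6 = 0.5567.
Mean within-OC = 0.73/1 = 0.7300; mean within-WE = 1.65/3 = 0.5500.
Geometric mean = √(0.7300 × 0.5500) = 0.6336.
HTMT = 0.5567 / 0.6336 = 0.88.

0.88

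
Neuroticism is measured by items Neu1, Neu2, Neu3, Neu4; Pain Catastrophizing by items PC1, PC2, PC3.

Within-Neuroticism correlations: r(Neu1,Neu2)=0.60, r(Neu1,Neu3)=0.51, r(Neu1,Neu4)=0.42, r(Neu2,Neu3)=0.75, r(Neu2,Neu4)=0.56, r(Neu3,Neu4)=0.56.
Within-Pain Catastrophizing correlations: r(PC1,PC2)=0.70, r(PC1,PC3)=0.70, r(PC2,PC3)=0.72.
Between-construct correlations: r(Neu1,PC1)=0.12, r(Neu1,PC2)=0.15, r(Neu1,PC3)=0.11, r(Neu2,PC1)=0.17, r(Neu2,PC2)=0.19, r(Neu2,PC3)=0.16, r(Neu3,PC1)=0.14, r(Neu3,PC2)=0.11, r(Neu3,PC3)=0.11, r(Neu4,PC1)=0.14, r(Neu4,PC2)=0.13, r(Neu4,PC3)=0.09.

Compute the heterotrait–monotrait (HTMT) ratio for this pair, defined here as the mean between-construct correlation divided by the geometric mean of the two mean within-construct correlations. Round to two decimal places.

Mean between = 1.62/12 = 0.1350.
Mean within-Neu = 3.40/6 = 0.5667; mean within-PC = 2.12/3 = 0.7067.
Geometric mean = √(0.5667 × 0.7067) = 0.6328.
HTMT = 0.1350 / 0.6328 = 0.21.

0.21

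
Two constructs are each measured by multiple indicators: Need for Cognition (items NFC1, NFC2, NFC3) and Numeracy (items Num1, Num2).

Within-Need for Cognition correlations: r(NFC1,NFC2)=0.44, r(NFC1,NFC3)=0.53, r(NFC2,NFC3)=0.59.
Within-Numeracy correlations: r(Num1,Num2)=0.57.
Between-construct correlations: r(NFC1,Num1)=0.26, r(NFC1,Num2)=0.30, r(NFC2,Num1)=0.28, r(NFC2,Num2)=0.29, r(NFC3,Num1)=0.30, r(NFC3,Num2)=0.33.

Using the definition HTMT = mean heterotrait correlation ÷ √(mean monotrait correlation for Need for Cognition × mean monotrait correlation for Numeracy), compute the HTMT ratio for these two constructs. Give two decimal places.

0.54

Between-construct mean = 1.76/6 = 0.2933.
Mean within-NFC = 1.56/3 = 0.5200; mean within-Num = 0.57/1 = 0.5700.
Geometric mean = √(0.5200 × 0.5700) = 0.5444.
HTMT = 0.2933 / 0.5444 = 0.54.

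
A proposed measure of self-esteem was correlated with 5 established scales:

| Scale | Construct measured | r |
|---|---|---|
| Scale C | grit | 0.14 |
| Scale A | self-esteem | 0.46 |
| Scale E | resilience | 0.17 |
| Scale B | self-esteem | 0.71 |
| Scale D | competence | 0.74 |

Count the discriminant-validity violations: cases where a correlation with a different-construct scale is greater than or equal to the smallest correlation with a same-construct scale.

Convergent (same construct = self-esteem): Scale A, Scale B.
Smallest convergent = 0.46. Discriminant values: 0.14, 0.17, 0.74; count ≥ 0.46 → 1.

1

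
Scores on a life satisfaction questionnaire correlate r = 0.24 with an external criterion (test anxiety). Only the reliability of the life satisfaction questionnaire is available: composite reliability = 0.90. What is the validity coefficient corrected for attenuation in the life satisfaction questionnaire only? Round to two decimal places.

0.25

Single correction: r_c = r_obs / √r_xx = 0.24 / √0.90 = 0.24 / 0.9487 ≈ 0.25.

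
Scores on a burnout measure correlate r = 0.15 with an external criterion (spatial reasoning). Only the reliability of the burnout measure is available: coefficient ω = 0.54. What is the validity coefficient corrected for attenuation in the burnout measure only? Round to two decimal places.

Single correction: r_c = r_obs / √r_xx = 0.15 / √0.54 = 0.15 / 0.7348 ≈ 0.20.

0.20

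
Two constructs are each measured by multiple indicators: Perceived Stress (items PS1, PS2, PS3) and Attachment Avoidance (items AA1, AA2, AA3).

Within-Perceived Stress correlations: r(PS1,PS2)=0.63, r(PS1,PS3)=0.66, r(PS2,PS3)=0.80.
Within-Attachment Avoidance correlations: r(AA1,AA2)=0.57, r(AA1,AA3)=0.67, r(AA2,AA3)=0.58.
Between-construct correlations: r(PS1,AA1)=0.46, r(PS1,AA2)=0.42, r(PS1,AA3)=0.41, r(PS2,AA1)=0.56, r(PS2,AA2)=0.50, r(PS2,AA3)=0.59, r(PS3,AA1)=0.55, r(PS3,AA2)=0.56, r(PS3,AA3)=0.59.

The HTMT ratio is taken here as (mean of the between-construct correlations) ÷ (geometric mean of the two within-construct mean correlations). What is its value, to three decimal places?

0.793

Between-construct mean = 4.64/9 = 0.5156.
Mean within-PS = 2.09/3 = 0.6967; mean within-AA = 1.82/3 = 0.6067.
Geometric mean = √(0.6967 × 0.6067) = 0.6501.
HTMT = 0.5156 / 0.6501 = 0.793.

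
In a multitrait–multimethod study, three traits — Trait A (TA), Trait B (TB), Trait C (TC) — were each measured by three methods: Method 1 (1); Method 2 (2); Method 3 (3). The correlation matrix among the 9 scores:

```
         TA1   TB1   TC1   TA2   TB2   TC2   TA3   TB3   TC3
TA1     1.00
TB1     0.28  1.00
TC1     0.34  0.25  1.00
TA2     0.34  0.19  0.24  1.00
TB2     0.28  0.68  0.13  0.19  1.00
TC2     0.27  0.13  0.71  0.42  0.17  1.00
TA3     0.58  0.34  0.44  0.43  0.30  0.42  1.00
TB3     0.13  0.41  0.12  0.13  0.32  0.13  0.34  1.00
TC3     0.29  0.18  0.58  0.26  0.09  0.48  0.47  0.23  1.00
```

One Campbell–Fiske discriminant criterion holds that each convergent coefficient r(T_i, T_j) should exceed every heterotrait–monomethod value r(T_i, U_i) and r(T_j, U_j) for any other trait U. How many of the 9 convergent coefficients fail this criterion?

Checking each validity diagonal entry against its comparison values:
TA (methods 1·2): 0.34 vs {0.28, 0.19, 0.34, 0.42} → fail.
TA (methods 1·3): 0.58 vs {0.28, 0.34, 0.34, 0.47} → pass.
TA (methods 2·3): 0.43 vs {0.19, 0.34, 0.42, 0.47} → fail.
TB (methods 1·2): 0.68 vs {0.28, 0.19, 0.25, 0.17} → pass.
TB (methods 1·3): 0.41 vs {0.28, 0.34, 0.25, 0.23} → pass.
TB (methods 2·3): 0.32 vs {0.19, 0.34, 0.17, 0.23} → fail.
TC (methods 1·2): 0.71 vs {0.34, 0.42, 0.25, 0.17} → pass.
TC (methods 1·3): 0.58 vs {0.34, 0.47, 0.25, 0.23} → pass.
TC (methods 2·3): 0.48 vs {0.42, 0.47, 0.17, 0.23} → pass.
3 of 9 fail.

3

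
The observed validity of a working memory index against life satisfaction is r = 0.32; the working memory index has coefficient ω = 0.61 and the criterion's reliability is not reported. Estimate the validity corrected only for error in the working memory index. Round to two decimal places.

Single correction: r_c = r_obs / √r_xx = 0.32 / √0.61 = 0.32 / 0.7810 ≈ 0.41.

0.41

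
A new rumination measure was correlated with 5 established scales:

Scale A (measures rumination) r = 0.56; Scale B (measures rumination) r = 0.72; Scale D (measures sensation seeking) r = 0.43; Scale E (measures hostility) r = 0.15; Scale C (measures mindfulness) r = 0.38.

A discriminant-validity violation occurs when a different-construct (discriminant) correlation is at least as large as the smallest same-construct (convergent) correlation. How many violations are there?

0

Convergent (same construct = rumination): Scale A, Scale B.
Smallest convergent = 0.56. Discriminant values: 0.43, 0.15, 0.38; count ≥ 0.56 → 0.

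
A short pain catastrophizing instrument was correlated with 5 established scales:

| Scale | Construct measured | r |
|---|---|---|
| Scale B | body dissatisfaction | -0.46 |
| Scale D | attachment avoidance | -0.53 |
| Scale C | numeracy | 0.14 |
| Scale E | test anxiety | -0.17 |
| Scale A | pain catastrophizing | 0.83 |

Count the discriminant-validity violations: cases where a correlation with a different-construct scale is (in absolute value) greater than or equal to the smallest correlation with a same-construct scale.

0

Convergent (same construct = pain catastrophizing): Scale A.
Smallest convergent = 0.83. Discriminant |r|: 0.46, 0.53, 0.14, 0.17; count ≥ 0.83 → 0.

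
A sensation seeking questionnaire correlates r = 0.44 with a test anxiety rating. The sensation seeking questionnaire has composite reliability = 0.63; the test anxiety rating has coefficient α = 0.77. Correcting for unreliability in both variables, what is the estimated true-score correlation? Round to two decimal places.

r_true = r_obs / √(r_xx · r_yy) = 0.44 / √(0.63 × 0.77) = 0.44 / √0.4851 = 0.44 / 0.6965 ≈ 0.63.

0.63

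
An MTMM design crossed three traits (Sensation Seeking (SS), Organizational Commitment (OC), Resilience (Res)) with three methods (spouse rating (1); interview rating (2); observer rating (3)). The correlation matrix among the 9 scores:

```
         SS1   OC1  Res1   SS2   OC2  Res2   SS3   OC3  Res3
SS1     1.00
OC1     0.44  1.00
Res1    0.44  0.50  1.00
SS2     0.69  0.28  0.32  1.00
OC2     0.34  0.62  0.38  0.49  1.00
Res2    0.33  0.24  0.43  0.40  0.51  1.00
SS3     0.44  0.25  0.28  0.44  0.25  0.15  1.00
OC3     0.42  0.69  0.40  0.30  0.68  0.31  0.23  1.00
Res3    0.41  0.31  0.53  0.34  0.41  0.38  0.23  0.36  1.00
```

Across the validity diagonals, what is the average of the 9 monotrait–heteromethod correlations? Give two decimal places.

0.54

Convergent values: 0.69, 0.44, 0.44, 0.62, 0.69, 0.68, 0.43, 0.53, 0.38; mean = 4.90/9 = 0.54.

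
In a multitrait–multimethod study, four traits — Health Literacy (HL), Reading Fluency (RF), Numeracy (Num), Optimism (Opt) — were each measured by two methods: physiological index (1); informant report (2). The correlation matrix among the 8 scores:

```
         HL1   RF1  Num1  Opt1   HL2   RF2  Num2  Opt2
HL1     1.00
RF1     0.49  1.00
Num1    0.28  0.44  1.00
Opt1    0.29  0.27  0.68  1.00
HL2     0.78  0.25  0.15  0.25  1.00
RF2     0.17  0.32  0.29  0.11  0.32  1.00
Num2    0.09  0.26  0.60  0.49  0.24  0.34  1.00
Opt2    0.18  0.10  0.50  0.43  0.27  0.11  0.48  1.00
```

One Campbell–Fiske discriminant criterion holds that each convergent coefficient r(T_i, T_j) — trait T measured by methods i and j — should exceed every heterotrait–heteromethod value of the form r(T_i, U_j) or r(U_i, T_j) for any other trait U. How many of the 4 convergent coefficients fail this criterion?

1

Each convergent coefficient versus the relevant comparison correlations:
HL (methods 1·2): 0.78 vs {0.17, 0.25, 0.09, 0.15, 0.18, 0.25} → pass.
RF (methods 1·2): 0.32 vs {0.25, 0.17, 0.26, 0.29, 0.10, 0.11} → pass.
Num (methods 1·2): 0.60 vs {0.15, 0.09, 0.29, 0.26, 0.50, 0.49} → pass.
Opt (methods 1·2): 0.43 vs {0.25, 0.18, 0.11, 0.10, 0.49, 0.50} → fail.
1 of 4 fail.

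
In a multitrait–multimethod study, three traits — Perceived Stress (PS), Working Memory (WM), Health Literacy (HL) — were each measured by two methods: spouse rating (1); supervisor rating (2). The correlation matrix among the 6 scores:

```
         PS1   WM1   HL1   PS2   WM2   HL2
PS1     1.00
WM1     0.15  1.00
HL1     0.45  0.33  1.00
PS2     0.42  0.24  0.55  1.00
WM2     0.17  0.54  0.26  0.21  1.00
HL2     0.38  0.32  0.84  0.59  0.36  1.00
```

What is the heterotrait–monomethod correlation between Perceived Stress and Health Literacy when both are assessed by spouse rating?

0.45

Different traits, same method: r(PS1, HL1) = 0.45.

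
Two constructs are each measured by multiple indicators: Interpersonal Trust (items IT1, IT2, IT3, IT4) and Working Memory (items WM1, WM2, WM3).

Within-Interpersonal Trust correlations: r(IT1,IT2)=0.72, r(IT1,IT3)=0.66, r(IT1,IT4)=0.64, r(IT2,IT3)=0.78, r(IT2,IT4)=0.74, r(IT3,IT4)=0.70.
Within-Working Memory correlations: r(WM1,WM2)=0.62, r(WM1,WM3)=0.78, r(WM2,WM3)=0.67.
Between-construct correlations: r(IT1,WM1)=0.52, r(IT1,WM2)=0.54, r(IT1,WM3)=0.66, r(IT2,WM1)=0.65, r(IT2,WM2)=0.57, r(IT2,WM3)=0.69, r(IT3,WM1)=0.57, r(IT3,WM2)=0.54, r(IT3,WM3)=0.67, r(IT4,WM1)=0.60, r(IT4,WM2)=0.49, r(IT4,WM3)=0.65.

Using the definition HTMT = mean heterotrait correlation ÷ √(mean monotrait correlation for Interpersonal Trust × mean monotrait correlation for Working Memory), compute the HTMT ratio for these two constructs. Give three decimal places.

Between-construct mean = 7.15/12 = 0.5958.
Mean within-IT = 4.24/6 = 0.7067; mean within-WM = 2.07/3 = 0.6900.
Geometric mean = √(0.7067 × 0.6900) = 0.6983.
HTMT = 0.5958 / 0.6983 = 0.853.

0.853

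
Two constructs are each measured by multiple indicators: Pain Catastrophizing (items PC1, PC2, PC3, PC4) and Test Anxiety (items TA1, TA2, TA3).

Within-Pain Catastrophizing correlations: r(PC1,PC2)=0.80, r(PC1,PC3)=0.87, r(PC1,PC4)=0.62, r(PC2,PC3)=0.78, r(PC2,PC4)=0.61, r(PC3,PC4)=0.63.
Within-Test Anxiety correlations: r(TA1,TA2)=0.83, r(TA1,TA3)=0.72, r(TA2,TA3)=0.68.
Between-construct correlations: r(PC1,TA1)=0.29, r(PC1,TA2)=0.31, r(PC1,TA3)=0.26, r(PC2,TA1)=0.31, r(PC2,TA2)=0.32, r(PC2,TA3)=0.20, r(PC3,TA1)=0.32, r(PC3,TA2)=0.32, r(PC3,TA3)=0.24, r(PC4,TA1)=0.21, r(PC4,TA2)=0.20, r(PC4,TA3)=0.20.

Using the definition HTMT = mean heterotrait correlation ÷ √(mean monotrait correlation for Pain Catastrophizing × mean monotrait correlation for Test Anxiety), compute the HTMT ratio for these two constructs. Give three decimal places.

Mean between = 3.18/12 = 0.2650.
Mean within-PC = 4.31/6 = 0.7183; mean within-TA = 2.23/3 = 0.7433.
Geometric mean = √(0.7183 × 0.7433) = 0.7307.
HTMT = 0.2650 / 0.7307 = 0.363.

0.363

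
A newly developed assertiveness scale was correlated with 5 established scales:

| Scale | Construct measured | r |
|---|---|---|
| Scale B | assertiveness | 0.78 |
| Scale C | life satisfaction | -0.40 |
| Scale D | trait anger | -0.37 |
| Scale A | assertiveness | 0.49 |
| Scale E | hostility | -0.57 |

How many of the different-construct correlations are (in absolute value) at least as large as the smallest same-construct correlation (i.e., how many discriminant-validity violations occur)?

1

Convergent (same construct = assertiveness): Scale B, Scale A.
Smallest convergent = 0.49. Discriminant |r|: 0.40, 0.37, 0.57; count ≥ 0.49 → 1.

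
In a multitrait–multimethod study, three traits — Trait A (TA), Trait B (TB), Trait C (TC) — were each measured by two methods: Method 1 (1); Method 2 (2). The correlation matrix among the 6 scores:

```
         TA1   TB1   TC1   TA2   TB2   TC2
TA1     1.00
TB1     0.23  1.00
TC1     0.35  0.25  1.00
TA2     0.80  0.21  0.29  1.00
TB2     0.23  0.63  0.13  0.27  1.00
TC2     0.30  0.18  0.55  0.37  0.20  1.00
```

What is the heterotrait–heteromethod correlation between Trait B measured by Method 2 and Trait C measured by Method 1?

Different traits and methods: r(TB2, TC1) = 0.13.

0.13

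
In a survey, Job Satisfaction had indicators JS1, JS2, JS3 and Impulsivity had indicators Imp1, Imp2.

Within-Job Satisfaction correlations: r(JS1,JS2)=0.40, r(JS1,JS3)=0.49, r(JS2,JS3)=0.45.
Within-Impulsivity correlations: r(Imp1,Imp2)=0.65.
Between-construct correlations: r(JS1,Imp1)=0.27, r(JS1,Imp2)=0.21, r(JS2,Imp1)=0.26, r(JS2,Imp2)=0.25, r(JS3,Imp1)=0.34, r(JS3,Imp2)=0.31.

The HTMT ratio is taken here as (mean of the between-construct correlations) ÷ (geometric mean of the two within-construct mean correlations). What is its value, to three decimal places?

0.507

Between-construct mean = 1.64/6 = 0.2733.
Mean within-JS = 1.34/3 = 0.4467; mean within-Imp = 0.65/1 = 0.6500.
Geometric mean = √(0.4467 × 0.6500) = 0.5388.
HTMT = 0.2733 / 0.5388 = 0.507.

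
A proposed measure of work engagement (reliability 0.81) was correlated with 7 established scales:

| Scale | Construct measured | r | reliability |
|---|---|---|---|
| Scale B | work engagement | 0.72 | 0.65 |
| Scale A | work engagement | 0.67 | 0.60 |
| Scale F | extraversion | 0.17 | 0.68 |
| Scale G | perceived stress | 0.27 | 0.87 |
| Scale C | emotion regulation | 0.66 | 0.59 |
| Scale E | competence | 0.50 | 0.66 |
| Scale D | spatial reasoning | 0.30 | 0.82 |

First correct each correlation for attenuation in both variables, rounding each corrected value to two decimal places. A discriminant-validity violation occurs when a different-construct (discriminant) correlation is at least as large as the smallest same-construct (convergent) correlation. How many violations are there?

Disattenuated r (r / √(r_scale · r_new)):
  Scale B (conv): 0.72 / √(0.65·0.81) = 0.99
  Scale A (conv): 0.67 / √(0.60·0.81) = 0.96
  Scale F (disc): 0.17 / √(0.68·0.81) = 0.23
  Scale G (disc): 0.27 / √(0.87·0.81) = 0.32
  Scale C (disc): 0.66 / √(0.59·0.81) = 0.95
  Scale E (disc): 0.50 / √(0.66·0.81) = 0.68
  Scale D (disc): 0.30 / √(0.82·0.81) = 0.37
Smallest convergent = 0.96. Discriminant values: 0.23, 0.32, 0.95, 0.68, 0.37; count ≥ 0.96 → 0.

0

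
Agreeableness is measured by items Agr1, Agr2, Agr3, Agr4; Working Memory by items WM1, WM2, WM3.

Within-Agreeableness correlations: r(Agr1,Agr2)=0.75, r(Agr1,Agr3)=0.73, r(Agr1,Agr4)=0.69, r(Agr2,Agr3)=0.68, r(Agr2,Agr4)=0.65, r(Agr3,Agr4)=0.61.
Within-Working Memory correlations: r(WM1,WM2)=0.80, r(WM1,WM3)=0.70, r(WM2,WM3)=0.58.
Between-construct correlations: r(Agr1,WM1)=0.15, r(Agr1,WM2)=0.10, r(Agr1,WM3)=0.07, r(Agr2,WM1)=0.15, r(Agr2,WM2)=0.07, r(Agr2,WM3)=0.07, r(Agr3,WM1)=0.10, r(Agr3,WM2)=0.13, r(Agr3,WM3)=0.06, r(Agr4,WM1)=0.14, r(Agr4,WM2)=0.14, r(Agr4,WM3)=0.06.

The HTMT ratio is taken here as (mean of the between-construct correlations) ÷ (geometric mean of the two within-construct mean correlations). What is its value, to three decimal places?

Between-construct mean = 1.24/12 = 0.1033.
Mean within-Agr = 4.11/6 = 0.6850; mean within-WM = 2.08/3 = 0.6933.
Geometric mean = √(0.6850 × 0.6933) = 0.6891.
HTMT = 0.1033 / 0.6891 = 0.150.

0.150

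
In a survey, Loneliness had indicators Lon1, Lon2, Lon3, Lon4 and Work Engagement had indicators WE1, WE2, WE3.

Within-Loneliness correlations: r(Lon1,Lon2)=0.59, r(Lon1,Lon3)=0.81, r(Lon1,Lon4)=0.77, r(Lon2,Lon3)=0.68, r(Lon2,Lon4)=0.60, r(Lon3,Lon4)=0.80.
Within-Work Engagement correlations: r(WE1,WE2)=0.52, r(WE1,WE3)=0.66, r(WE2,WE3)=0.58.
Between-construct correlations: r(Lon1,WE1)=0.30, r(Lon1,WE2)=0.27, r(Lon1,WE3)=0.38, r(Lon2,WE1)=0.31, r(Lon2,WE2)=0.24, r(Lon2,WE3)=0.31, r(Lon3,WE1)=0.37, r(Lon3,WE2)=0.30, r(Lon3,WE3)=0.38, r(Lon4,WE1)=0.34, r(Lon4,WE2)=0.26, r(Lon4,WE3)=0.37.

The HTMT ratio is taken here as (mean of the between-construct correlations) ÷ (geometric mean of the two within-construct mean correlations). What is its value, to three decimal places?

0.495

Mean between = 3.83/12 = 0.3192.
Mean within-Lon = 4.25/6 = 0.7083; mean within-WE = 1.76/3 = 0.5867.
Geometric mean = √(0.7083 × 0.5867) = 0.6446.
HTMT = 0.3192 / 0.6446 = 0.495.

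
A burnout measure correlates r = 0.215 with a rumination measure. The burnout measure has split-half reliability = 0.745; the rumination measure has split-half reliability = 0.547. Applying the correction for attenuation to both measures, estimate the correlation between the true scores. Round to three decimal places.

r_true = r_obs / √(r_xx · r_yy) = 0.215 / √(0.745 × 0.547) = 0.215 / √0.407515 = 0.215 / 0.6384 ≈ 0.337.

0.337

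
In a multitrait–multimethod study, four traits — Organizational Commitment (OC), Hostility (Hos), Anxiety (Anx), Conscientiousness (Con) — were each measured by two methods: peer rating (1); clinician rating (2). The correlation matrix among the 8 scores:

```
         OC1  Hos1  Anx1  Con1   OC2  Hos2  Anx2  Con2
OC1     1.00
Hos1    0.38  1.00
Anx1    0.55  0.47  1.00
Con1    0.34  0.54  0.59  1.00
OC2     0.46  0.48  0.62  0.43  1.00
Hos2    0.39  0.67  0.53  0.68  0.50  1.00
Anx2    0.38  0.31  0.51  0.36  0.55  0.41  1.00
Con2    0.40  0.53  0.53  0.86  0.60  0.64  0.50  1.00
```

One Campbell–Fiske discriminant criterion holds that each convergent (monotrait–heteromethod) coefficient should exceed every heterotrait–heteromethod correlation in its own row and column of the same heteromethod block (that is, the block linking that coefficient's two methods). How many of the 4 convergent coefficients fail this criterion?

Each convergent coefficient versus the relevant comparison correlations:
OC (methods 1·2): 0.46 vs {0.39, 0.48, 0.38, 0.62, 0.40, 0.43} → fail.
Hos (methods 1·2): 0.67 vs {0.48, 0.39, 0.31, 0.53, 0.53, 0.68} → fail.
Anx (methods 1·2): 0.51 vs {0.62, 0.38, 0.53, 0.31, 0.53, 0.36} → fail.
Con (methods 1·2): 0.86 vs {0.43, 0.40, 0.68, 0.53, 0.36, 0.53} → pass.
3 of 4 fail.

3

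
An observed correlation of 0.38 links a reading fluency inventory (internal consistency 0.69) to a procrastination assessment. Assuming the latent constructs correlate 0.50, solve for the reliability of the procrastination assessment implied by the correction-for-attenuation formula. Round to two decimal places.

0.84

r_true = r_obs / √(r_xx · r_yy) ⇒ 0.50 = 0.38 / √(0.69 · r_yy).
√(0.69 · r_yy) = 0.38 / 0.50 = 0.7600; 0.69 · r_yy = 0.5776; r_yy = 0.5776 / 0.69 ≈ 0.84.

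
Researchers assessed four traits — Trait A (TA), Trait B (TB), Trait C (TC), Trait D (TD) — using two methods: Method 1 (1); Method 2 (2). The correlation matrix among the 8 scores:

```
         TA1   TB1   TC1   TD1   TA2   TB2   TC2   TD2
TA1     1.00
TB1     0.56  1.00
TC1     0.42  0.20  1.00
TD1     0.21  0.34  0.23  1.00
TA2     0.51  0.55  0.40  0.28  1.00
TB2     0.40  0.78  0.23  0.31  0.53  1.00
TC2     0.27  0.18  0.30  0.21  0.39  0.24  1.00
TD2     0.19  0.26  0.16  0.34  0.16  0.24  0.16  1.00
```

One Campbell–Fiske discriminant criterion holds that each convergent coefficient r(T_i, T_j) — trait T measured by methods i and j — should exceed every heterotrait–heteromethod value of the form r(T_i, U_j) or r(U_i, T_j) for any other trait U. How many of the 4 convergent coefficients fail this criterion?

Checking each validity diagonal entry against its comparison values:
TA (methods 1·2): 0.51 vs {0.40, 0.55, 0.27, 0.40, 0.19, 0.28} → fail.
TB (methods 1·2): 0.78 vs {0.55, 0.40, 0.18, 0.23, 0.26, 0.31} → pass.
TC (methods 1·2): 0.30 vs {0.40, 0.27, 0.23, 0.18, 0.16, 0.21} → fail.
TD (methods 1·2): 0.34 vs {0.28, 0.19, 0.31, 0.26, 0.21, 0.16} → pass.
2 of 4 fail.

2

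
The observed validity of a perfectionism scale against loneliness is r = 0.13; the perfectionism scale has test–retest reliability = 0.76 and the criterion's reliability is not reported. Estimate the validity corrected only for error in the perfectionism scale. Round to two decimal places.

Single correction: r_c = r_obs / √r_xx = 0.13 / √0.76 = 0.13 / 0.8718 ≈ 0.15.

0.15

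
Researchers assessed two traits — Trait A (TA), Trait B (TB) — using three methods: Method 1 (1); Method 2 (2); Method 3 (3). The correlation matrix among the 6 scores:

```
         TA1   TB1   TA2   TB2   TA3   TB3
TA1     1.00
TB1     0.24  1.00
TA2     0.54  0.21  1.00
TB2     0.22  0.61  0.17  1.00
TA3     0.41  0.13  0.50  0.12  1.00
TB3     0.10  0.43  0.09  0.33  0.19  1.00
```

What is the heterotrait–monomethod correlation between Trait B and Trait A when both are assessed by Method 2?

Different traits, same method: r(TB2, TA2) = 0.17.

0.17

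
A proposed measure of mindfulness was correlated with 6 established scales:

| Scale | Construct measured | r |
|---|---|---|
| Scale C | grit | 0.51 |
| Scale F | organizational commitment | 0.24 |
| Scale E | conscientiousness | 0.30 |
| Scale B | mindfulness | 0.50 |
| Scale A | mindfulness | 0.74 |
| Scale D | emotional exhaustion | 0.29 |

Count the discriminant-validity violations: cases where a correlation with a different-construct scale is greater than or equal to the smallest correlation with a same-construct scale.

Convergent (same construct = mindfulness): Scale B, Scale A.
Smallest convergent = 0.50. Discriminant values: 0.51, 0.24, 0.30, 0.29; count ≥ 0.50 → 1.

1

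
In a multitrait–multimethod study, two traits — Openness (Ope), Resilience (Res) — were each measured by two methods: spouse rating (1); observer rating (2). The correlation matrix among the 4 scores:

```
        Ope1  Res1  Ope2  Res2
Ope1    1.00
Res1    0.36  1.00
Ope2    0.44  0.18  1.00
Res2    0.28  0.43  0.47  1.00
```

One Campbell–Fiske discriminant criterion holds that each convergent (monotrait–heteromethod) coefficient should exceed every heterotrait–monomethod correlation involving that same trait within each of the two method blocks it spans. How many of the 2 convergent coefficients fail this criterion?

2

Each convergent coefficient versus the relevant comparison correlations:
Ope (methods 1·2): 0.44 vs {0.36, 0.47} → fail.
Res (methods 1·2): 0.43 vs {0.36, 0.47} → fail.
2 of 2 fail.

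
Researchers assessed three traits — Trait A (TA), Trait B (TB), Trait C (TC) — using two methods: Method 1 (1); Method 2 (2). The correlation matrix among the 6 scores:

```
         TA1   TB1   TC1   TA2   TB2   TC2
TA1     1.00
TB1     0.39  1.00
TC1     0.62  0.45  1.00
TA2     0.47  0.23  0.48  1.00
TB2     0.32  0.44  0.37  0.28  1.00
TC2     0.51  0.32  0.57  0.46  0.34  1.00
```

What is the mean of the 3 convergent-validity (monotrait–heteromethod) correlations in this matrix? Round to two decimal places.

0.49

Convergent values: 0.47, 0.44, 0.57; mean = 1.48/3 = 0.49.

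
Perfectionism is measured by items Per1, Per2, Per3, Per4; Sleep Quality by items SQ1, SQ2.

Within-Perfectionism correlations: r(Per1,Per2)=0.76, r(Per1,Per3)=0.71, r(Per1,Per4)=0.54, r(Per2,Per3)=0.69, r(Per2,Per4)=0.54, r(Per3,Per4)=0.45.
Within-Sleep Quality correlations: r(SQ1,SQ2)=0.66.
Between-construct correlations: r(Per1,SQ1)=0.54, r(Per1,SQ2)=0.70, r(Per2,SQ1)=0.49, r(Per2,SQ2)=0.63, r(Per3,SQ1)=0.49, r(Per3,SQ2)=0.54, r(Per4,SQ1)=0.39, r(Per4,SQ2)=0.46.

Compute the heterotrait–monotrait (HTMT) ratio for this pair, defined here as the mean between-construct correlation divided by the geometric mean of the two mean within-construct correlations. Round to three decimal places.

0.832

Mean heterotrait r = 4.24/8 = 0.5300.
Mean within-Per = 3.69/6 = 0.6150; mean within-SQ = 0.66/1 = 0.6600.
Geometric mean = √(0.6150 × 0.6600) = 0.6371.
HTMT = 0.5300 / 0.6371 = 0.832.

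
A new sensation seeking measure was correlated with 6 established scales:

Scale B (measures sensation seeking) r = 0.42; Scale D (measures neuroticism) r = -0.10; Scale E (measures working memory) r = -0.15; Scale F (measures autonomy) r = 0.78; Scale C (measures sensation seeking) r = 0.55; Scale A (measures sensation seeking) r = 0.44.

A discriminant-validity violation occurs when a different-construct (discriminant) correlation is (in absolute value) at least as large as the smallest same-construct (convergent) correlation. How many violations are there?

Convergent (same construct = sensation seeking): Scale B, Scale C, Scale A.
Smallest convergent = 0.42. Discriminant |r|: 0.10, 0.15, 0.78; count ≥ 0.42 → 1.

1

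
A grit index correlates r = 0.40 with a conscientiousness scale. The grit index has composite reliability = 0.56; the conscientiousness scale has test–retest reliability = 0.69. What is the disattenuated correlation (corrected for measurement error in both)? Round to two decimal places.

0.64

r_true = r_obs / √(r_xx · r_yy) = 0.40 / √(0.56 × 0.69) = 0.40 / √0.3864 = 0.40 / 0.6216 ≈ 0.64.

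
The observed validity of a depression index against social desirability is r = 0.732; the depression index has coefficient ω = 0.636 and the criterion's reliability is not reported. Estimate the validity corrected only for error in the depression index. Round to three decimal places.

0.918

Single correction: r_c = r_obs / √r_xx = 0.732 / √0.636 = 0.732 / 0.7975 ≈ 0.918.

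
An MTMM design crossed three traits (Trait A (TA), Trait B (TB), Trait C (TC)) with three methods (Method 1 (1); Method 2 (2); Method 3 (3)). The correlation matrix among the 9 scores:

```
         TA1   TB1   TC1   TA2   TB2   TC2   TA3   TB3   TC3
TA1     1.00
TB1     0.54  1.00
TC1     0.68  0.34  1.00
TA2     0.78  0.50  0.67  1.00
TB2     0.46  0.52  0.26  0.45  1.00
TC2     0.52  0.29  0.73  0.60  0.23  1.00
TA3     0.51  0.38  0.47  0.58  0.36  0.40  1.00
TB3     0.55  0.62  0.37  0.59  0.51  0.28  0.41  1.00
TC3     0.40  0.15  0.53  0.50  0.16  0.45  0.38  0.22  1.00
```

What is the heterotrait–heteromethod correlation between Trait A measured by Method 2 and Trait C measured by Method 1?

Different traits and methods: r(TA2, TC1) = 0.67.

0.67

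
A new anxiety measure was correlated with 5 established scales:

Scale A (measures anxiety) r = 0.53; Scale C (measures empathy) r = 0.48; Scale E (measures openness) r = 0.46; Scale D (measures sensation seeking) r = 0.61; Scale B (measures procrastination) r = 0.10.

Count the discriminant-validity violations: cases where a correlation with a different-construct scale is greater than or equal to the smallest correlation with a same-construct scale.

Convergent (same construct = anxiety): Scale A.
Smallest convergent = 0.53. Discriminant values: 0.48, 0.46, 0.61, 0.10; count ≥ 0.53 → 1.

1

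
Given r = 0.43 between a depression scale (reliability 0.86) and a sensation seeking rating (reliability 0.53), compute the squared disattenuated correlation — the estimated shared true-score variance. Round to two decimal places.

0.41

Disattenuated r = 0.43 / √(0.86 × 0.53) = 0.43 / 0.6751 = 0.6369.
Shared true-score variance = 0.6369² = 0.4056 ≈ 0.41.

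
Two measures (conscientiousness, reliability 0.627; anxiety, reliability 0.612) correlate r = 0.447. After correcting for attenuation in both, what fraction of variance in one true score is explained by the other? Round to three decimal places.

0.521

Disattenuated r = 0.447 / √(0.627 × 0.612) = 0.447 / 0.6195 = 0.7215.
Shared true-score variance = 0.7215² = 0.5206 ≈ 0.521.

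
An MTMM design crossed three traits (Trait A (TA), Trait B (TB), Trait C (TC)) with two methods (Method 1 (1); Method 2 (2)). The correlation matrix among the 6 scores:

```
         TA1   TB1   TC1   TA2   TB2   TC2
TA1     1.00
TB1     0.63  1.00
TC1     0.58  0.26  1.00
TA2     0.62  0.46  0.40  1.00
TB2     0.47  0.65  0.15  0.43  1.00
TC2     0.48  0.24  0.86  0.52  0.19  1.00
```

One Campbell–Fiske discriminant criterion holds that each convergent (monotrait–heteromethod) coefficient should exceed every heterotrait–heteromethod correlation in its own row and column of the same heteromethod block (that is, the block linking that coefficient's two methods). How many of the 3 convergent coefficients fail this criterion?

0

Each convergent coefficient versus the relevant comparison correlations:
TA (methods 1·2): 0.62 vs {0.47, 0.46, 0.48, 0.40} → pass.
TB (methods 1·2): 0.65 vs {0.46, 0.47, 0.24, 0.15} → pass.
TC (methods 1·2): 0.86 vs {0.40, 0.48, 0.15, 0.24} → pass.
0 of 3 fail.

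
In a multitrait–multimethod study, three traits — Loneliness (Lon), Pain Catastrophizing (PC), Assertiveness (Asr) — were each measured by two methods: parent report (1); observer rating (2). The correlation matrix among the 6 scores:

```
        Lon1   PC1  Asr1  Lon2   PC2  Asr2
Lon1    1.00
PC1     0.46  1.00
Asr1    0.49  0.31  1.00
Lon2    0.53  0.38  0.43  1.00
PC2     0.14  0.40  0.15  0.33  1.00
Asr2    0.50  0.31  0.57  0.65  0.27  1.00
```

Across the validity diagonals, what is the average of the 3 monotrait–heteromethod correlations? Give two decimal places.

0.50

Convergent values: 0.53, 0.40, 0.57; mean = 1.50/3 = 0.50.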